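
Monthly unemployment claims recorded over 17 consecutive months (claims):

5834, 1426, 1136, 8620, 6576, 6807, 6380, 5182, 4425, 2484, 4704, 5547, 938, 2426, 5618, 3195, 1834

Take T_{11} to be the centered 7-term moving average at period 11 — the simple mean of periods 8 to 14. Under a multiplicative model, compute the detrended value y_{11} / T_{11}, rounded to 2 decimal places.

1.28

Trend T_11 = (5182 + 4425 + 2484 + 4704 + 5547 + 938 + 2426) / 7 = 25706/7 = 3672.2857
Ratio to trend: 4704 / 3672.2857 = 1.28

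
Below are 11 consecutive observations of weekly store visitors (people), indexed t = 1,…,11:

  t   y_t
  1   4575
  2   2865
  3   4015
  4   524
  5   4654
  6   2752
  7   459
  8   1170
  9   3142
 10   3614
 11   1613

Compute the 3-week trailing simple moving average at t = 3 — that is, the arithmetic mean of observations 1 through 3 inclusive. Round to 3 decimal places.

Sum of periods 1–3: 4575 + 2865 + 4015 = 11455
Divide by 3: 11455 / 3 = 3818.333

3818.333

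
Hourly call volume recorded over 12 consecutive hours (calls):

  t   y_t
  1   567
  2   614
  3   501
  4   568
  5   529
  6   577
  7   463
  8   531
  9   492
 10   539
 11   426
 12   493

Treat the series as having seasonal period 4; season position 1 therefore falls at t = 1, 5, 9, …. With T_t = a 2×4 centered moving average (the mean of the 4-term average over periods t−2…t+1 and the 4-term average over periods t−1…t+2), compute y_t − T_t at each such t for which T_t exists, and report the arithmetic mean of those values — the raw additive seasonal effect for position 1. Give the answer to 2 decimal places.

Season position 1 occurs at t = 5, 9 (where T_t is defined).
t=5: T_5 = 539.0000; y_5 − T_5 = 529 − 539.0000 = -10.0000
t=9: T_9 = 501.6250; y_9 − T_9 = 492 − 501.6250 = -9.6250
Mean deviation: (-10.0000 + -9.6250) / 2 = -9.81

-9.81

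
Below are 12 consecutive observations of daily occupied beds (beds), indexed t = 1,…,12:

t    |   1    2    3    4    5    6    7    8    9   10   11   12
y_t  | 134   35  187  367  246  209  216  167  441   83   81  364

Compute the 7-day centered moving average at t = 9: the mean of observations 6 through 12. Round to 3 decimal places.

223.000

Sum of periods 6–12: 209 + 216 + 167 + 441 + 83 + 81 + 364 = 1561
Divide by 7: 1561 / 7 = 223.000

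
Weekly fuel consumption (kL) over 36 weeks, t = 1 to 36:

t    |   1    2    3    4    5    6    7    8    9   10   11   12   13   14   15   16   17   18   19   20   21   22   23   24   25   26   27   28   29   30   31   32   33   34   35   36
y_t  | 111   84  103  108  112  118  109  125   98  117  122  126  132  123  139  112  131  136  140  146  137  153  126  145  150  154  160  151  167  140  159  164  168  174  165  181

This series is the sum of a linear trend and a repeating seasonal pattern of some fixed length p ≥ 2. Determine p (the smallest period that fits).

7

First differences y_{t+1} − y_t: -27, 19, 5, 4, 6, -9, 16, -27, 19, 5, 4, 6, -9, 16, -27, 19, …
The difference pattern repeats every 7 terms and not for any smaller step, so p = 7.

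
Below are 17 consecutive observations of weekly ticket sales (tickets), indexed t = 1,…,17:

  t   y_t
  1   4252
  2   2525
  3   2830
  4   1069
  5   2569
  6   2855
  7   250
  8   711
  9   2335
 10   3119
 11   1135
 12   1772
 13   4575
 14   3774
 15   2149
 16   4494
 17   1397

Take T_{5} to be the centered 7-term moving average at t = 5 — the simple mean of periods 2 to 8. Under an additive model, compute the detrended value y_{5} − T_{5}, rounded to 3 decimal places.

Trend T_5 = (2525 + 2830 + 1069 + 2569 + 2855 + 250 + 711) / 7 = 12809/7 = 1829.85714
Detrended value: 2569 − 1829.85714 = 739.143

739.143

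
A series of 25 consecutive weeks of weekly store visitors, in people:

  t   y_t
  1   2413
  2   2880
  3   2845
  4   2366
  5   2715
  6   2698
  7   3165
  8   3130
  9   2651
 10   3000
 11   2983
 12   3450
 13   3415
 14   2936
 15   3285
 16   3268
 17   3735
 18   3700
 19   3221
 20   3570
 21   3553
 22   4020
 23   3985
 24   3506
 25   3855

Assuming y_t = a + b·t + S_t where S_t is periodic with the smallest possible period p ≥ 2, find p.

First differences y_{t+1} − y_t: 467, -35, -479, 349, -17, 467, -35, -479, 349, -17, 467, -35, …
The difference pattern repeats every 5 terms and not for any smaller step, so p = 5.

5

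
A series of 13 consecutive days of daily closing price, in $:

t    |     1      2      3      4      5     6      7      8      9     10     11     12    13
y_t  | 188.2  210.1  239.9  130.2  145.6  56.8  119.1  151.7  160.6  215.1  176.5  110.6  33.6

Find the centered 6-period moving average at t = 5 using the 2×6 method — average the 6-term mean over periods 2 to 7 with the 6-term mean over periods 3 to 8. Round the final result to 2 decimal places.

Sum over 2–7: 210.1 + 239.9 + 130.2 + 145.6 + 56.8 + 119.1 = 901.7
Sum over 3–8: 239.9 + 130.2 + 145.6 + 56.8 + 119.1 + 151.7 = 843.3
CMA at t=5 = (901.7 + 843.3) / (2·6) = 1745.0 / 12 = 145.42

145.42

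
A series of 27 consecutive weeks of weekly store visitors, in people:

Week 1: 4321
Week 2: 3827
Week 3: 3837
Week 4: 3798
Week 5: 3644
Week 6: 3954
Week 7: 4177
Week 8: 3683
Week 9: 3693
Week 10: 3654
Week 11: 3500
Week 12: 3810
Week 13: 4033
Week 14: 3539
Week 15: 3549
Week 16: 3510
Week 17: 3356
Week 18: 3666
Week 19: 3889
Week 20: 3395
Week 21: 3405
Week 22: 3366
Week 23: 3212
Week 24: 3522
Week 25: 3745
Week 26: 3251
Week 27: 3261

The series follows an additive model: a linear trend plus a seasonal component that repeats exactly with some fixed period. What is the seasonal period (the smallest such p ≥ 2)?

First differences y_{t+1} − y_t: -494, 10, -39, -154, 310, 223, -494, 10, -39, -154, 310, 223, -494, 10, …
The difference pattern repeats every 6 terms and not for any smaller step, so p = 6.

6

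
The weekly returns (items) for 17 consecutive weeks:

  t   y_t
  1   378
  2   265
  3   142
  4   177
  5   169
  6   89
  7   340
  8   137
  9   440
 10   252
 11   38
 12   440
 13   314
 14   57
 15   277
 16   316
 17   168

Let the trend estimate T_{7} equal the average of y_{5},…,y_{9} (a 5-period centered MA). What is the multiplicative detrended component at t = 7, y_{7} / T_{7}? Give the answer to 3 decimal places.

1.447

Trend T_7 = (169 + 89 + 340 + 137 + 440) / 5 = 1175/5 = 235.00000
Ratio to trend: 340 / 235.00000 = 1.447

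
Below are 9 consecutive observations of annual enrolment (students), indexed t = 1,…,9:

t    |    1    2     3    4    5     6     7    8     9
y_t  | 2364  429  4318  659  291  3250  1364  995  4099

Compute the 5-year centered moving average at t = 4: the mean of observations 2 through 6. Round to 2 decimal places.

Sum of periods 2–6: 429 + 4318 + 659 + 291 + 3250 = 8947
Divide by 5: 8947 / 5 = 1789.40

1789.40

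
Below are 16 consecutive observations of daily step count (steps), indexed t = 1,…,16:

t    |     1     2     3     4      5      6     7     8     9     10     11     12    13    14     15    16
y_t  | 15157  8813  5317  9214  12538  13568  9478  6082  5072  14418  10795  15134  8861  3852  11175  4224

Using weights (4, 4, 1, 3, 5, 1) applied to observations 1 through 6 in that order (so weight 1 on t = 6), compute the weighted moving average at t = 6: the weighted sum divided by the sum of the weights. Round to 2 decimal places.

Weighted sum: 4·15157 + 4·8813 + 1·5317 + 3·9214 + 5·12538 + 1·13568 = 60628 + 35252 + 5317 + 27642 + 62690 + 13568 = 205097
Weight total: 4 + 4 + 1 + 3 + 5 + 1 = 18
WMA = 205097 / 18 = 11394.28

11394.28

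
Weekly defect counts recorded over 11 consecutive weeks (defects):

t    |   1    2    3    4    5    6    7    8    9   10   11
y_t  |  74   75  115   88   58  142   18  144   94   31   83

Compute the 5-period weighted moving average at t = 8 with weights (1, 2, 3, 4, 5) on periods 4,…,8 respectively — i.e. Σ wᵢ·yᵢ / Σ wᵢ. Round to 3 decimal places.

94.800

Weighted sum: 1·88 + 2·58 + 3·142 + 4·18 + 5·144 = 88 + 116 + 426 + 72 + 720 = 1422
Weight total: 1 + 2 + 3 + 4 + 5 = 15
WMA = 1422 / 15 = 94.800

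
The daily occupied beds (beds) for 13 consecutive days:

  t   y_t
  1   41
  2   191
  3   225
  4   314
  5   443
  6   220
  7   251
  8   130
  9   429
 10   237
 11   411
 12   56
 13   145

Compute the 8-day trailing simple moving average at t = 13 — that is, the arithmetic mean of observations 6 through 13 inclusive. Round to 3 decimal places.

Sum of periods 6–13: 220 + 251 + 130 + 429 + 237 + 411 + 56 + 145 = 1879
Divide by 8: 1879 / 8 = 234.875

234.875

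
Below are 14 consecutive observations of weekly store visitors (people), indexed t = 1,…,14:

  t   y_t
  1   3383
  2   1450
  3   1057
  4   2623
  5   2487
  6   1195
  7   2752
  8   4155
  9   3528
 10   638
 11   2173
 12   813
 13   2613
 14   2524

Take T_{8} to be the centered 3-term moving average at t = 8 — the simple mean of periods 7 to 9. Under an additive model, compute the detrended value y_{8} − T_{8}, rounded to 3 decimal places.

Trend T_8 = (2752 + 4155 + 3528) / 3 = 10435/3 = 3478.33333
Detrended value: 4155 − 3478.33333 = 676.667

676.667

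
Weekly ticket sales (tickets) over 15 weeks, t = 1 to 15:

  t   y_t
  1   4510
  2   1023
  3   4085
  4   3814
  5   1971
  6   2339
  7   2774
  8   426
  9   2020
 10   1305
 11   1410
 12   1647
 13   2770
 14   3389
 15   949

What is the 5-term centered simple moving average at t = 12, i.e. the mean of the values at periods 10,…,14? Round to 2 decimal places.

2104.20

Sum of periods 10–14: 1305 + 1410 + 1647 + 2770 + 3389 = 10521
Divide by 5: 10521 / 5 = 2104.20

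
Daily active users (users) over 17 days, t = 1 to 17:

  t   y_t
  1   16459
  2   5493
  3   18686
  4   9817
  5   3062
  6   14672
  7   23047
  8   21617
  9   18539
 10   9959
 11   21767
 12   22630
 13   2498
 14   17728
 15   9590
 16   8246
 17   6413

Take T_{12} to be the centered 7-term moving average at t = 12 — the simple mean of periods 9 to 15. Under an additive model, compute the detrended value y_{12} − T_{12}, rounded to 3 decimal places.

7957.000

Trend T_12 = (18539 + 9959 + 21767 + 22630 + 2498 + 17728 + 9590) / 7 = 102711/7 = 14673.00000
Detrended value: 22630 − 14673.00000 = 7957.000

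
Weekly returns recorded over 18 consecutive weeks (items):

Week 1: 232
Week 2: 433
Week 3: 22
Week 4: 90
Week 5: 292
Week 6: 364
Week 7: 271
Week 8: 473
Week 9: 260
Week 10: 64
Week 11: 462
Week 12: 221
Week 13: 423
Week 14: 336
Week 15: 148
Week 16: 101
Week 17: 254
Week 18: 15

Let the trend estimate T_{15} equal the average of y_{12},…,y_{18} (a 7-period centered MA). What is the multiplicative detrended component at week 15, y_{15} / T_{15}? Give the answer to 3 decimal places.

Trend T_15 = (221 + 423 + 336 + 148 + 101 + 254 + 15) / 7 = 1498/7 = 214.00000
Ratio to trend: 148 / 214.00000 = 0.692

0.692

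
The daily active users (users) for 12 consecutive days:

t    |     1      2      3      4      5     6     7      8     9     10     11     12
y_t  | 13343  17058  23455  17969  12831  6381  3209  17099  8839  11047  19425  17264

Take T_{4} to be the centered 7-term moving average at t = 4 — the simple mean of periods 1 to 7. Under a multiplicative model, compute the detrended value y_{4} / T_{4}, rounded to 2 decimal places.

Trend T_4 = (13343 + 17058 + 23455 + 17969 + 12831 + 6381 + 3209) / 7 = 94246/7 = 13463.7143
Ratio to trend: 17969 / 13463.7143 = 1.33

1.33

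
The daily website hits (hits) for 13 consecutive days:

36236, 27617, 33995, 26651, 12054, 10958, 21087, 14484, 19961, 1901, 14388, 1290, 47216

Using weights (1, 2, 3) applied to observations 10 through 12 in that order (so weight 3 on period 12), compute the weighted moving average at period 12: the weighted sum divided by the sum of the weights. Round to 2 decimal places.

Weighted sum: 1·1901 + 2·14388 + 3·1290 = 1901 + 28776 + 3870 = 34547
Weight total: 1 + 2 + 3 = 6
WMA = 34547 / 6 = 5757.83

5757.83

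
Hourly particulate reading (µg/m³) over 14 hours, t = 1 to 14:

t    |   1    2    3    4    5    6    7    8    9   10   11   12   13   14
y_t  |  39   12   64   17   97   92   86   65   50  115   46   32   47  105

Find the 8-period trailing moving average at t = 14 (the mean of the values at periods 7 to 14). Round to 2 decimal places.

Sum of periods 7–14: 86 + 65 + 50 + 115 + 46 + 32 + 47 + 105 = 546
Divide by 8: 546 / 8 = 68.25

68.25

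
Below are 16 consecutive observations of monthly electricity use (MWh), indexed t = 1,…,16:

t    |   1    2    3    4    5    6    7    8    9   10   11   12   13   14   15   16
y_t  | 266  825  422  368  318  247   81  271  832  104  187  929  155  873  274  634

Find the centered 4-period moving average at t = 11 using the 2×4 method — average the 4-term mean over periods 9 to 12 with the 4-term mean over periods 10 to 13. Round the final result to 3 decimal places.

Sum over 9–12: 832 + 104 + 187 + 929 = 2052
Sum over 10–13: 104 + 187 + 929 + 155 = 1375
CMA at t=11 = (2052 + 1375) / (2·4) = 3427 / 8 = 428.375

428.375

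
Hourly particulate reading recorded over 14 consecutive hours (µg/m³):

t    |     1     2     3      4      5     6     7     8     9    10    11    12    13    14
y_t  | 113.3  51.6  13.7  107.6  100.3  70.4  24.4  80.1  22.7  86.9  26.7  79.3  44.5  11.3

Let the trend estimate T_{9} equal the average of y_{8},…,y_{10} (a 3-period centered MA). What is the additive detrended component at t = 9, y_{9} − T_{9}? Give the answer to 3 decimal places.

-40.533

Trend T_9 = (80.1 + 22.7 + 86.9) / 3 = 189.7/3 = 63.23333
Detrended value: 22.7 − 63.23333 = -40.533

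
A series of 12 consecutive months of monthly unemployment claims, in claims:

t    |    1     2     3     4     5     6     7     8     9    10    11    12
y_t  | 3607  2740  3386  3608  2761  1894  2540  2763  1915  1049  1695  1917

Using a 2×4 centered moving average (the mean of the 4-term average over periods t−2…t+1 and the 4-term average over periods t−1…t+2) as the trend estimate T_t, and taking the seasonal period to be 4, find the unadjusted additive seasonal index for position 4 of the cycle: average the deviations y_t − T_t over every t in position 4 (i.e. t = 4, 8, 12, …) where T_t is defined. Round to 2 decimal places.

590.31

Season position 4 occurs at t = 4, 8 (where T_t is defined).
t=4: T_4 = 3018.0000; y_4 − T_4 = 3608 − 3018.0000 = 590.0000
t=8: T_8 = 2172.3750; y_8 − T_8 = 2763 − 2172.3750 = 590.6250
Mean deviation: (590.0000 + 590.6250) / 2 = 590.31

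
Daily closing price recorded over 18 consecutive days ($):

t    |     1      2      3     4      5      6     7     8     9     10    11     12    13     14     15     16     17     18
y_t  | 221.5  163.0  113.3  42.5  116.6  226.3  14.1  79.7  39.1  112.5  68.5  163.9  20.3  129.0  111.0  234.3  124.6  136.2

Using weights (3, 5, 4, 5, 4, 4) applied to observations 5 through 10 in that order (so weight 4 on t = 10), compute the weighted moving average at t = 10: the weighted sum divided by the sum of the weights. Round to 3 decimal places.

101.704

Weighted sum: 3·116.6 + 5·226.3 + 4·14.1 + 5·79.7 + 4·39.1 + 4·112.5 = 349.8 + 1131.5 + 56.4 + 398.5 + 156.4 + 450.0 = 2542.6
Weight total: 3 + 5 + 4 + 5 + 4 + 4 = 25
WMA = 2542.6 / 25 = 101.704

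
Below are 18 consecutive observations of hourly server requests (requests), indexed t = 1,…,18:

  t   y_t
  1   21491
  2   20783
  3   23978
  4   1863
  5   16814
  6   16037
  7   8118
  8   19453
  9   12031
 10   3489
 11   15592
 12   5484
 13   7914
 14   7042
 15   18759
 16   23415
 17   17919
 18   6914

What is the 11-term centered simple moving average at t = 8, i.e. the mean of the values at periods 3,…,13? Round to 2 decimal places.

11888.45

Sum of periods 3–13: 23978 + 1863 + 16814 + 16037 + 8118 + 19453 + 12031 + 3489 + 15592 + 5484 + 7914 = 130773
Divide by 11: 130773 / 11 = 11888.45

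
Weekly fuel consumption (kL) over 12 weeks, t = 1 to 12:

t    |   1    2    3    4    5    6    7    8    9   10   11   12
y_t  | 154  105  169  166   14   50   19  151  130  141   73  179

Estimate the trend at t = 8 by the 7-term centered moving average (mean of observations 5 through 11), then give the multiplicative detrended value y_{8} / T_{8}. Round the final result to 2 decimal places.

1.83

Trend T_8 = (14 + 50 + 19 + 151 + 130 + 141 + 73) / 7 = 578/7 = 82.5714
Ratio to trend: 151 / 82.5714 = 1.83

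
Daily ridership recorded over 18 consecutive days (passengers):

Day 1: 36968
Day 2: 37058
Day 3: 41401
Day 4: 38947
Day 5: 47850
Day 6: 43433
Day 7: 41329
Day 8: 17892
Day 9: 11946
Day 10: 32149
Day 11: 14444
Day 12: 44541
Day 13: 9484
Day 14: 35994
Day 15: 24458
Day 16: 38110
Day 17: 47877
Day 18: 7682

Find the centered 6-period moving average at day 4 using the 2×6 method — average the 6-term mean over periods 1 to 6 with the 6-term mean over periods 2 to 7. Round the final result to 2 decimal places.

41306.25

Sum over 1–6: 36968 + 37058 + 41401 + 38947 + 47850 + 43433 = 245657
Sum over 2–7: 37058 + 41401 + 38947 + 47850 + 43433 + 41329 = 250018
CMA at t=4 = (245657 + 250018) / (2·6) = 495675 / 12 = 41306.25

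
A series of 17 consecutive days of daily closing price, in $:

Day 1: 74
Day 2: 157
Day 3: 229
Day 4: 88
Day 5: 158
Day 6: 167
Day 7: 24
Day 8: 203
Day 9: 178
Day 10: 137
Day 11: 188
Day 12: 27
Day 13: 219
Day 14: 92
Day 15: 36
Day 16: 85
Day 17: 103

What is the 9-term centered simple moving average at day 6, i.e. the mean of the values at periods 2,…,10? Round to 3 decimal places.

Sum of periods 2–10: 157 + 229 + 88 + 158 + 167 + 24 + 203 + 178 + 137 = 1341
Divide by 9: 1341 / 9 = 149.000

149.000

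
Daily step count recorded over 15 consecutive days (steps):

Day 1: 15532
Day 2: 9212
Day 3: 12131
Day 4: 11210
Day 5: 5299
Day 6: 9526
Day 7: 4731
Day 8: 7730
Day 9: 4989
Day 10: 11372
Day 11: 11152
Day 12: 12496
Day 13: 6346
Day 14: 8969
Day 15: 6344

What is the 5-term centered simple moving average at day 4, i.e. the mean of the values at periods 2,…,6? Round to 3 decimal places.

Sum of periods 2–6: 9212 + 12131 + 11210 + 5299 + 9526 = 47378
Divide by 5: 47378 / 5 = 9475.600

9475.600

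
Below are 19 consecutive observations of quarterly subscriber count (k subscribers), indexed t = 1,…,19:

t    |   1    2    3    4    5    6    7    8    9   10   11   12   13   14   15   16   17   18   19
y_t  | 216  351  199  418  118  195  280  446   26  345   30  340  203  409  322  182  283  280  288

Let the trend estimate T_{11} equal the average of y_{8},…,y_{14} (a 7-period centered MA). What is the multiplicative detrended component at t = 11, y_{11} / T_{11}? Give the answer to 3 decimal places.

0.117

Trend T_11 = (446 + 26 + 345 + 30 + 340 + 203 + 409) / 7 = 1799/7 = 257.00000
Ratio to trend: 30 / 257.00000 = 0.117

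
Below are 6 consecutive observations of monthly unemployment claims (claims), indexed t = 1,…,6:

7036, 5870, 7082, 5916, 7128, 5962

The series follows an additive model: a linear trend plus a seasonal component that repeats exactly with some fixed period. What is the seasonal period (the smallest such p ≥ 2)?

First differences y_{t+1} − y_t: -1166, 1212, -1166, 1212, -1166, …
The difference pattern repeats every 2 terms and not for any smaller step, so p = 2.

2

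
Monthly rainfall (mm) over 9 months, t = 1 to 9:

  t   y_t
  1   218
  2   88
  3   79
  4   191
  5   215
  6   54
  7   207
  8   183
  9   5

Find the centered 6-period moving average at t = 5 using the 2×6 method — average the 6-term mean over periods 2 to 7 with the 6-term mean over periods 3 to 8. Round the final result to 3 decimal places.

Sum over 2–7: 88 + 79 + 191 + 215 + 54 + 207 = 834
Sum over 3–8: 79 + 191 + 215 + 54 + 207 + 183 = 929
CMA at t=5 = (834 + 929) / (2·6) = 1763 / 12 = 146.917

146.917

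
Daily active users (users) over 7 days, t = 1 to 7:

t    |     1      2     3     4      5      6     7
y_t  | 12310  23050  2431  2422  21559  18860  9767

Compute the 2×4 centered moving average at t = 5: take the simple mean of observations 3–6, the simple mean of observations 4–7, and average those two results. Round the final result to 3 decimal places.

Sum over 3–6: 2431 + 2422 + 21559 + 18860 = 45272
Sum over 4–7: 2422 + 21559 + 18860 + 9767 = 52608
CMA at t=5 = (45272 + 52608) / (2·4) = 97880 / 8 = 12235.000

12235.000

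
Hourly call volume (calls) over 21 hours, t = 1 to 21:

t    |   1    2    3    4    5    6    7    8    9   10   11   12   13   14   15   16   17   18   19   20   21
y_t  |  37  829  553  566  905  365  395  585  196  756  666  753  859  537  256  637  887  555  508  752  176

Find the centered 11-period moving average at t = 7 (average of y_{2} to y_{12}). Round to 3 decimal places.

Sum of periods 2–12: 829 + 553 + 566 + 905 + 365 + 395 + 585 + 196 + 756 + 666 + 753 = 6569
Divide by 11: 6569 / 11 = 597.182

597.182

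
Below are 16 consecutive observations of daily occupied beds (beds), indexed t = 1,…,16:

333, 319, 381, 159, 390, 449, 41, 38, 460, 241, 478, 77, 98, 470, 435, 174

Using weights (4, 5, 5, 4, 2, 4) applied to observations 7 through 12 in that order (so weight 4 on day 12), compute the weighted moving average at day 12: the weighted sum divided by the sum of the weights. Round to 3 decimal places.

203.417

Weighted sum: 4·41 + 5·38 + 5·460 + 4·241 + 2·478 + 4·77 = 164 + 190 + 2300 + 964 + 956 + 308 = 4882
Weight total: 4 + 5 + 5 + 4 + 2 + 4 = 24
WMA = 4882 / 24 = 203.417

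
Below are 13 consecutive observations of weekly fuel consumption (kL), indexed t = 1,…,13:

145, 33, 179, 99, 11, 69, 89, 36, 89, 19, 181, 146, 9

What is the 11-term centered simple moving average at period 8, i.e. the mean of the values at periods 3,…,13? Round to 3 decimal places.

84.273

Sum of periods 3–13: 179 + 99 + 11 + 69 + 89 + 36 + 89 + 19 + 181 + 146 + 9 = 927
Divide by 11: 927 / 11 = 84.273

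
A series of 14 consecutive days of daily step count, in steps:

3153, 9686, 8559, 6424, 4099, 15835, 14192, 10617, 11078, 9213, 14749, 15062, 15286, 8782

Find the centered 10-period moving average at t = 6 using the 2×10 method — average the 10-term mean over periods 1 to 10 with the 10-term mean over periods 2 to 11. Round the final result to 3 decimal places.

9865.400

Sum over 1–10: 3153 + 9686 + 8559 + 6424 + 4099 + 15835 + 14192 + 10617 + 11078 + 9213 = 92856
Sum over 2–11: 9686 + 8559 + 6424 + 4099 + 15835 + 14192 + 10617 + 11078 + 9213 + 14749 = 104452
CMA at t=6 = (92856 + 104452) / (2·10) = 197308 / 20 = 9865.400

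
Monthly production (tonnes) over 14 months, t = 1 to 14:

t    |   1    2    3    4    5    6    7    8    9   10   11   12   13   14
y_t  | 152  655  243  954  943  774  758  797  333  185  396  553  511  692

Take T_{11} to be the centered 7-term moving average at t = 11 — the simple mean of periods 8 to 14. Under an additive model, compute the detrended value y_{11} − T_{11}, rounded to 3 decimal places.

Trend T_11 = (797 + 333 + 185 + 396 + 553 + 511 + 692) / 7 = 3467/7 = 495.28571
Detrended value: 396 − 495.28571 = -99.286

-99.286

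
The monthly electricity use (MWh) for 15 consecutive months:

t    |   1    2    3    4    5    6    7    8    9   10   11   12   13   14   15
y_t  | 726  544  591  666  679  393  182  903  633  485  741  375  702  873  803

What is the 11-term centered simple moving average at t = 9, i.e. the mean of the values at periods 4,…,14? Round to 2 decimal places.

Sum of periods 4–14: 666 + 679 + 393 + 182 + 903 + 633 + 485 + 741 + 375 + 702 + 873 = 6632
Divide by 11: 6632 / 11 = 602.91

602.91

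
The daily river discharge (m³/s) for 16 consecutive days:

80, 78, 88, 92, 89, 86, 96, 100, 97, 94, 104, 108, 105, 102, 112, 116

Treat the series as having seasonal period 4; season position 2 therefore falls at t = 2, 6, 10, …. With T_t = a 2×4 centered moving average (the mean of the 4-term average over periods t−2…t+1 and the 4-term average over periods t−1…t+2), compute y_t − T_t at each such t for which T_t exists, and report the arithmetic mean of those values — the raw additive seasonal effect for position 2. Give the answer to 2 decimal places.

Season position 2 occurs at t = 6, 10, 14 (where T_t is defined).
t=6: T_6 = 91.7500; y_6 − T_6 = 86 − 91.7500 = -5.7500
t=10: T_10 = 99.7500; y_10 − T_10 = 94 − 99.7500 = -5.7500
t=14: T_14 = 107.7500; y_14 − T_14 = 102 − 107.7500 = -5.7500
Mean deviation: (-5.7500 + -5.7500 + -5.7500) / 3 = -5.75

-5.75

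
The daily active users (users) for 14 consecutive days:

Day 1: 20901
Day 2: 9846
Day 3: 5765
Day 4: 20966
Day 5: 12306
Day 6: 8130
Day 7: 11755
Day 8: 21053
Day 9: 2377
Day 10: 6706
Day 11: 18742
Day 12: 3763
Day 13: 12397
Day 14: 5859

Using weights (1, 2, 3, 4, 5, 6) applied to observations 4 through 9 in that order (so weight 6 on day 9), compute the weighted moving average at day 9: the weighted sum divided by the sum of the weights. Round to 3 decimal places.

11262.619

Weighted sum: 1·20966 + 2·12306 + 3·8130 + 4·11755 + 5·21053 + 6·2377 = 20966 + 24612 + 24390 + 47020 + 105265 + 14262 = 236515
Weight total: 1 + 2 + 3 + 4 + 5 + 6 = 21
WMA = 236515 / 21 = 11262.619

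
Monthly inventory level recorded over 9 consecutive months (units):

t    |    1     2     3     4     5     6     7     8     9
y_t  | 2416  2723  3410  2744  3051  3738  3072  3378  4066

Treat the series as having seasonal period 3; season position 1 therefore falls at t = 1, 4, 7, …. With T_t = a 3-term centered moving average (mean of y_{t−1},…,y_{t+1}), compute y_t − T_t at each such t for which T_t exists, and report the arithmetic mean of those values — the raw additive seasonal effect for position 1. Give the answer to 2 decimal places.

Season position 1 occurs at t = 4, 7 (where T_t is defined).
t=4: T_4 = 3068.3333; y_4 − T_4 = 2744 − 3068.3333 = -324.3333
t=7: T_7 = 3396.0000; y_7 − T_7 = 3072 − 3396.0000 = -324.0000
Mean deviation: (-324.3333 + -324.0000) / 2 = -324.17

-324.17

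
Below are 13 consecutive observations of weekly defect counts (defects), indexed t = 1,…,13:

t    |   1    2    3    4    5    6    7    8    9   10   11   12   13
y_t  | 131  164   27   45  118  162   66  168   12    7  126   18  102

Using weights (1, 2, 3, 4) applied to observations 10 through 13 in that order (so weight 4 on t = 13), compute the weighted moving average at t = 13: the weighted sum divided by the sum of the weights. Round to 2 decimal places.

Weighted sum: 1·7 + 2·126 + 3·18 + 4·102 = 7 + 252 + 54 + 408 = 721
Weight total: 1 + 2 + 3 + 4 = 10
WMA = 721 / 10 = 72.10

72.10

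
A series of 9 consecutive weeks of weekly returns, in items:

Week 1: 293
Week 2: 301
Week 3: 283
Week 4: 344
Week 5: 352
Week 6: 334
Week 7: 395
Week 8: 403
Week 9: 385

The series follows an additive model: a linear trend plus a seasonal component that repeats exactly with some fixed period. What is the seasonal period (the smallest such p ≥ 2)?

First differences y_{t+1} − y_t: 8, -18, 61, 8, -18, 61, 8, -18, …
The difference pattern repeats every 3 terms and not for any smaller step, so p = 3.

3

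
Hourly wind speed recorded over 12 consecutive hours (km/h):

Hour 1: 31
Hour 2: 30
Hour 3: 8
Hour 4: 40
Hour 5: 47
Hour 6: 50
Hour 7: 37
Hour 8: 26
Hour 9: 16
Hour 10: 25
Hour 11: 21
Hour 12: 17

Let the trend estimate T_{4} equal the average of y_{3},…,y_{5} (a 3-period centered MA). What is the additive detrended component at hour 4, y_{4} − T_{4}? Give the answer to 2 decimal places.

8.33

Trend T_4 = (8 + 40 + 47) / 3 = 95/3 = 31.6667
Detrended value: 40 − 31.6667 = 8.33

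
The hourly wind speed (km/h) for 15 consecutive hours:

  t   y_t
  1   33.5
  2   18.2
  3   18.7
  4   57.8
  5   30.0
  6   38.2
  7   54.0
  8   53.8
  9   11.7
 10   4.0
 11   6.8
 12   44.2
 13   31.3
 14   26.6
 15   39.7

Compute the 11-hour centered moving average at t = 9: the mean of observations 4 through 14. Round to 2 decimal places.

32.58

Sum of periods 4–14: 57.8 + 30.0 + 38.2 + 54.0 + 53.8 + 11.7 + 4.0 + 6.8 + 44.2 + 31.3 + 26.6 = 358.4
Divide by 11: 358.4 / 11 = 32.58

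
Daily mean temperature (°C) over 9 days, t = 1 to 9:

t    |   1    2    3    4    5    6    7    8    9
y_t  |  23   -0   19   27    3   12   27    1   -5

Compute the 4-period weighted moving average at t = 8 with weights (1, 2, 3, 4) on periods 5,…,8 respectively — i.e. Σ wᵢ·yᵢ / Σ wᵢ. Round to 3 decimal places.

Weighted sum: 1·3 + 2·12 + 3·27 + 4·1 = 3 + 24 + 81 + 4 = 112
Weight total: 1 + 2 + 3 + 4 = 10
WMA = 112 / 10 = 11.200

11.200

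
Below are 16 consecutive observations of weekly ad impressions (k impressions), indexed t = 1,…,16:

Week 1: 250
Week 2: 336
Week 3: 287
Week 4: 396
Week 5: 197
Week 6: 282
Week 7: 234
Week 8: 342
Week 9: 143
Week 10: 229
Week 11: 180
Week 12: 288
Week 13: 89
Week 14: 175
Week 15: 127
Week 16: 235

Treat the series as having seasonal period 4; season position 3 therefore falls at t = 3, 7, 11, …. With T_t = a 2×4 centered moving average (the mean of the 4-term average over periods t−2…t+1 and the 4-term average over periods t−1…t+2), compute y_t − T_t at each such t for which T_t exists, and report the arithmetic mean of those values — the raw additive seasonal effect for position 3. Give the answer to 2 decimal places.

Season position 3 occurs at t = 3, 7, 11 (where T_t is defined).
t=3: T_3 = 310.6250; y_3 − T_3 = 287 − 310.6250 = -23.6250
t=7: T_7 = 257.0000; y_7 − T_7 = 234 − 257.0000 = -23.0000
t=11: T_11 = 203.2500; y_11 − T_11 = 180 − 203.2500 = -23.2500
Mean deviation: (-23.6250 + -23.0000 + -23.2500) / 3 = -23.29

-23.29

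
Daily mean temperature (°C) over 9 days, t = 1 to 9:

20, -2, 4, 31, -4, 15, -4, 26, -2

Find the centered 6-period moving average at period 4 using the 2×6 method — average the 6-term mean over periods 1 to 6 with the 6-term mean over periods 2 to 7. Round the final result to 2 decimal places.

Sum over 1–6: 20 + (-2) + 4 + 31 + (-4) + 15 = 64
Sum over 2–7: (-2) + 4 + 31 + (-4) + 15 + (-4) = 40
CMA at t=4 = (64 + 40) / (2·6) = 104 / 12 = 8.67

8.67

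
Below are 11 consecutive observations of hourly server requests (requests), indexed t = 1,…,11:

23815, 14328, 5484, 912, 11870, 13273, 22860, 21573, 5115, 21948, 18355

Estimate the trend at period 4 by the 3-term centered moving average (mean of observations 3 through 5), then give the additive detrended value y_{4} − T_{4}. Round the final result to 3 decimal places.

-5176.667

Trend T_4 = (5484 + 912 + 11870) / 3 = 18266/3 = 6088.66667
Detrended value: 912 − 6088.66667 = -5176.667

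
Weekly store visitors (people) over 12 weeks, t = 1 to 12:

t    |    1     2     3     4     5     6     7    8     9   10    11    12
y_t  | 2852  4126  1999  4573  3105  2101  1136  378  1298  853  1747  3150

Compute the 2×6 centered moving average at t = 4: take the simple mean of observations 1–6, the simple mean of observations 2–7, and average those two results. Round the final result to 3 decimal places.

Sum over 1–6: 2852 + 4126 + 1999 + 4573 + 3105 + 2101 = 18756
Sum over 2–7: 4126 + 1999 + 4573 + 3105 + 2101 + 1136 = 17040
CMA at t=4 = (18756 + 17040) / (2·6) = 35796 / 12 = 2983.000

2983.000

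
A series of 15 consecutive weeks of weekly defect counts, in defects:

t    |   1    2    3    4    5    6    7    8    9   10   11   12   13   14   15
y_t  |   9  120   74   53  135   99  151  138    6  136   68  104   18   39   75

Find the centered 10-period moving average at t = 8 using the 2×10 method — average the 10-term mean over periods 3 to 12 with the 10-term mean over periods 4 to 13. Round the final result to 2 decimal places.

Sum over 3–12: 74 + 53 + 135 + 99 + 151 + 138 + 6 + 136 + 68 + 104 = 964
Sum over 4–13: 53 + 135 + 99 + 151 + 138 + 6 + 136 + 68 + 104 + 18 = 908
CMA at t=8 = (964 + 908) / (2·10) = 1872 / 20 = 93.60

93.60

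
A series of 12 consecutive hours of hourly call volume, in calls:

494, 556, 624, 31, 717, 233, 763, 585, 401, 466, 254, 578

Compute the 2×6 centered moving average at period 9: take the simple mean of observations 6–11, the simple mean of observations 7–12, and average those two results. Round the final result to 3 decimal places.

Sum over 6–11: 233 + 763 + 585 + 401 + 466 + 254 = 2702
Sum over 7–12: 763 + 585 + 401 + 466 + 254 + 578 = 3047
CMA at t=9 = (2702 + 3047) / (2·6) = 5749 / 12 = 479.083

479.083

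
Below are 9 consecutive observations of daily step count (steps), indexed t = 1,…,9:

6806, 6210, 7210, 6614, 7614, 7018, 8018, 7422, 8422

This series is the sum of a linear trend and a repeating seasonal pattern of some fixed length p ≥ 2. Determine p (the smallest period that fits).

2

First differences y_{t+1} − y_t: -596, 1000, -596, 1000, -596, 1000, …
The difference pattern repeats every 2 terms and not for any smaller step, so p = 2.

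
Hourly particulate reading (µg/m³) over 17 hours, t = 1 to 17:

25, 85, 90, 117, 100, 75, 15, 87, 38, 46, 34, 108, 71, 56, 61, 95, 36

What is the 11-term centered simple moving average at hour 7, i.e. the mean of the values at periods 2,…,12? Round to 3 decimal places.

Sum of periods 2–12: 85 + 90 + 117 + 100 + 75 + 15 + 87 + 38 + 46 + 34 + 108 = 795
Divide by 11: 795 / 11 = 72.273

72.273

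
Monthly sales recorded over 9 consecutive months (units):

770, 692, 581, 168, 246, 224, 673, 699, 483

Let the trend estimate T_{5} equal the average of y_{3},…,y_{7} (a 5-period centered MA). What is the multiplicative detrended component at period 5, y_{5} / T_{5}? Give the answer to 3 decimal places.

Trend T_5 = (581 + 168 + 246 + 224 + 673) / 5 = 1892/5 = 378.40000
Ratio to trend: 246 / 378.40000 = 0.650

0.650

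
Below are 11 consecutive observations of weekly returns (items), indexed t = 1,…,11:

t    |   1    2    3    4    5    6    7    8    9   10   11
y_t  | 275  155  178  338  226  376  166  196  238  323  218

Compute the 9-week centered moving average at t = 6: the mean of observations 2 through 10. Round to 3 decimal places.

Sum of periods 2–10: 155 + 178 + 338 + 226 + 376 + 166 + 196 + 238 + 323 = 2196
Divide by 9: 2196 / 9 = 244.000

244.000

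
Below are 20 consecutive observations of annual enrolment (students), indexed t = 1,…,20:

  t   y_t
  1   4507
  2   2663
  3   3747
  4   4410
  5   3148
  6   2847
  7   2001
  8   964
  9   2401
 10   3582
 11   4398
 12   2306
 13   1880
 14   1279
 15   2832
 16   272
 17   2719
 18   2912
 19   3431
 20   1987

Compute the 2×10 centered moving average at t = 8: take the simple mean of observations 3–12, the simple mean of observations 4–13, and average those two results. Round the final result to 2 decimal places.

Sum over 3–12: 3747 + 4410 + 3148 + 2847 + 2001 + 964 + 2401 + 3582 + 4398 + 2306 = 29804
Sum over 4–13: 4410 + 3148 + 2847 + 2001 + 964 + 2401 + 3582 + 4398 + 2306 + 1880 = 27937
CMA at t=8 = (29804 + 27937) / (2·10) = 57741 / 20 = 2887.05

2887.05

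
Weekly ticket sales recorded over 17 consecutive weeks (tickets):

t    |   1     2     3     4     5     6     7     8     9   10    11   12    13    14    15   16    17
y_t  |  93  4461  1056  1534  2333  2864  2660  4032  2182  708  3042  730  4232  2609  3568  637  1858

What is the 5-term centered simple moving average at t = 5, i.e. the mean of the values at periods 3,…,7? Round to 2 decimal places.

2089.40

Sum of periods 3–7: 1056 + 1534 + 2333 + 2864 + 2660 = 10447
Divide by 5: 10447 / 5 = 2089.40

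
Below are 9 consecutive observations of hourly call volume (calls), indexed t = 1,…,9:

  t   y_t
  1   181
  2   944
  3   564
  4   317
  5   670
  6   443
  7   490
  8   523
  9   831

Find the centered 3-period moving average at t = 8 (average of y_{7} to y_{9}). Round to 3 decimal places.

Sum of periods 7–9: 490 + 523 + 831 = 1844
Divide by 3: 1844 / 3 = 614.667

614.667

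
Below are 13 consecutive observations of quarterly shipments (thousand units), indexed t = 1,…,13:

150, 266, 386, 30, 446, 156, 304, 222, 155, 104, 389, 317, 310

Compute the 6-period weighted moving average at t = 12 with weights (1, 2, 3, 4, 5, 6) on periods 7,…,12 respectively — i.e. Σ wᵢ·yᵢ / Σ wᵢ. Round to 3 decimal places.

260.762

Weighted sum: 1·304 + 2·222 + 3·155 + 4·104 + 5·389 + 6·317 = 304 + 444 + 465 + 416 + 1945 + 1902 = 5476
Weight total: 1 + 2 + 3 + 4 + 5 + 6 = 21
WMA = 5476 / 21 = 260.762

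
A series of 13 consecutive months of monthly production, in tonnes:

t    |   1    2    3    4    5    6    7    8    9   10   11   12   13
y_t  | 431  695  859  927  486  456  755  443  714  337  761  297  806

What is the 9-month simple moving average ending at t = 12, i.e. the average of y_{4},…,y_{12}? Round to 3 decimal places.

Sum of periods 4–12: 927 + 486 + 456 + 755 + 443 + 714 + 337 + 761 + 297 = 5176
Divide by 9: 5176 / 9 = 575.111

575.111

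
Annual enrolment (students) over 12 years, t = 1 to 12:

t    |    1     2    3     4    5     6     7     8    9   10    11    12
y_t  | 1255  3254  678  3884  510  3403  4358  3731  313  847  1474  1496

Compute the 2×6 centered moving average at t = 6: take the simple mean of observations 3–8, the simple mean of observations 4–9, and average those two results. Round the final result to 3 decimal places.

Sum over 3–8: 678 + 3884 + 510 + 3403 + 4358 + 3731 = 16564
Sum over 4–9: 3884 + 510 + 3403 + 4358 + 3731 + 313 = 16199
CMA at t=6 = (16564 + 16199) / (2·6) = 32763 / 12 = 2730.250

2730.250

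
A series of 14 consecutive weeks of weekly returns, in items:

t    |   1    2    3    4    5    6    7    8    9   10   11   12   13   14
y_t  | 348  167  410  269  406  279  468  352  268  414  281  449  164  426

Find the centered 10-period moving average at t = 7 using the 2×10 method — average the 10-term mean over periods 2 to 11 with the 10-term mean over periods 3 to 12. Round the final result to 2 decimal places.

345.50

Sum over 2–11: 167 + 410 + 269 + 406 + 279 + 468 + 352 + 268 + 414 + 281 = 3314
Sum over 3–12: 410 + 269 + 406 + 279 + 468 + 352 + 268 + 414 + 281 + 449 = 3596
CMA at t=7 = (3314 + 3596) / (2·10) = 6910 / 20 = 345.50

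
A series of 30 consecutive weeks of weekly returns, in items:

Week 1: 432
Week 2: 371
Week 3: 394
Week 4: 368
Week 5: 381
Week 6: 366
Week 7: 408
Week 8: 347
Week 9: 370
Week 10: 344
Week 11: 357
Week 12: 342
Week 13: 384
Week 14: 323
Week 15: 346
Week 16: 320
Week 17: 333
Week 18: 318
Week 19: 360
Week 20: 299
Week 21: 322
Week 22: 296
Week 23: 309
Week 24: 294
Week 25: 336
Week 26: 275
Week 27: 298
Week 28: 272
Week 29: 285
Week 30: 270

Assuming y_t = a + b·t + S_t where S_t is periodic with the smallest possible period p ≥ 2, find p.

First differences y_{t+1} − y_t: -61, 23, -26, 13, -15, 42, -61, 23, -26, 13, -15, 42, -61, 23, …
The difference pattern repeats every 6 terms and not for any smaller step, so p = 6.

6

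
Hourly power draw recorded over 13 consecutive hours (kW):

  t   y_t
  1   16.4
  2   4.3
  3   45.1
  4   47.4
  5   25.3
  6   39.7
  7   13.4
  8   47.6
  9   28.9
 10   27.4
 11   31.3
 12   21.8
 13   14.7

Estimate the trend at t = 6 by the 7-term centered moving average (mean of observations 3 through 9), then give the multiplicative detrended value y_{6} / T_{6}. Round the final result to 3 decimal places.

1.123

Trend T_6 = (45.1 + 47.4 + 25.3 + 39.7 + 13.4 + 47.6 + 28.9) / 7 = 247.4/7 = 35.34286
Ratio to trend: 39.7 / 35.34286 = 1.123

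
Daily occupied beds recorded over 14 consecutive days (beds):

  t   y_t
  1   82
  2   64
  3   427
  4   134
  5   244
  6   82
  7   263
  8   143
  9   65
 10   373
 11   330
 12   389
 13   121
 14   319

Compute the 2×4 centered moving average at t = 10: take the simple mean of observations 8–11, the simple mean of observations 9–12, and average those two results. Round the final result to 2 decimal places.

258.50

Sum over 8–11: 143 + 65 + 373 + 330 = 911
Sum over 9–12: 65 + 373 + 330 + 389 = 1157
CMA at t=10 = (911 + 1157) / (2·4) = 2068 / 8 = 258.50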